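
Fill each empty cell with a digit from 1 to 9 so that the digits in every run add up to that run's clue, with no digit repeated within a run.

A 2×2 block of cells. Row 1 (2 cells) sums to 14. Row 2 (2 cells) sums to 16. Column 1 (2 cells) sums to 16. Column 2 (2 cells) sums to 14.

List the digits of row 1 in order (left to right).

16 in 2 cells must be {7,9}.
The 14 across and the 16 down share only 9, so (1,1) = 9.
(1,2) = 14 − 9 = 5 completes the 14 across.
(2,1) = 16 − 9 = 7 completes the 16 down.
(2,2) = 16 − 7 = 9 completes the 16 across.

9 5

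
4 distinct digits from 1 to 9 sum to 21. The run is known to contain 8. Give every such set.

{1,3,8,9}; {1,5,7,8}; {2,4,7,8}; {2,5,6,8}; {3,4,6,8}

4 distinct digits from 1–9 sum between 10 and 30.
Keeping only sets containing 8.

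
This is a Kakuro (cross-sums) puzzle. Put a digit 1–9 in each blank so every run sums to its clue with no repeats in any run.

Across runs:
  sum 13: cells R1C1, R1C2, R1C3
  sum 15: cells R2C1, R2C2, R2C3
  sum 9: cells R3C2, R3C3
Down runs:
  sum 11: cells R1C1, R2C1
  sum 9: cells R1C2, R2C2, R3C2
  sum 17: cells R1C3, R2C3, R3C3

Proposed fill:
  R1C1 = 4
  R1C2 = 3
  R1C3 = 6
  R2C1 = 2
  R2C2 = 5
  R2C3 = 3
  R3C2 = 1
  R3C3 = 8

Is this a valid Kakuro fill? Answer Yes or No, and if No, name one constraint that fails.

No — the across run R2C1–R2C3 sums to 10, not 15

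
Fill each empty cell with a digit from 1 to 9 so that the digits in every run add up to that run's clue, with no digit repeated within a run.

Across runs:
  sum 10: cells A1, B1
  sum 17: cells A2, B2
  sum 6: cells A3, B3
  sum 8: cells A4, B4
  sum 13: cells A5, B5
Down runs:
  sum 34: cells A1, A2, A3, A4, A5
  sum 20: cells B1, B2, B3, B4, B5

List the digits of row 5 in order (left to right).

8 5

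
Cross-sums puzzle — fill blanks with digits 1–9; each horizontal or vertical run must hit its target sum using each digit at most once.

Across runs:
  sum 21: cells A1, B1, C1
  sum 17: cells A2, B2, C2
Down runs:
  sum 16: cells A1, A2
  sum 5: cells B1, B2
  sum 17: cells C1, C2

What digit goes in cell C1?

8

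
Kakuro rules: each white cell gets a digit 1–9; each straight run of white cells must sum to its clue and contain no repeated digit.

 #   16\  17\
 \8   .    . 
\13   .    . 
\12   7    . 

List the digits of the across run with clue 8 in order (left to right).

R3C2 = 12 − 7 = 5 completes the 12 across.
R1C2 = 3: the only remaining digit allowed by both the 8 across and the 17 down.
R2C2 = 17 − 8 = 9 completes the 17 down.
R1C1 = 8 − 3 = 5 completes the 8 across.
R2C1 = 13 − 9 = 4 completes the 13 across.

5, 3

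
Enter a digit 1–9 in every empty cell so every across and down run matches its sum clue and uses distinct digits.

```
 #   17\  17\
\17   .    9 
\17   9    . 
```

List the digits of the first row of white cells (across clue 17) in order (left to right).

17 in 2 cells must be {8,9}.
R1C1 = 17 − 9 = 8 completes the 17 across.
R2C2 = 17 − 9 = 8 completes the 17 across.

8, 9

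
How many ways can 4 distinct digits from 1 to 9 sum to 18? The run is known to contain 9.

3

4 distinct digits from 1–9 sum between 10 and 30.
Keeping only sets containing 9.
Enumerating: {1,2,6,9}, {1,3,5,9}, {2,3,4,9}.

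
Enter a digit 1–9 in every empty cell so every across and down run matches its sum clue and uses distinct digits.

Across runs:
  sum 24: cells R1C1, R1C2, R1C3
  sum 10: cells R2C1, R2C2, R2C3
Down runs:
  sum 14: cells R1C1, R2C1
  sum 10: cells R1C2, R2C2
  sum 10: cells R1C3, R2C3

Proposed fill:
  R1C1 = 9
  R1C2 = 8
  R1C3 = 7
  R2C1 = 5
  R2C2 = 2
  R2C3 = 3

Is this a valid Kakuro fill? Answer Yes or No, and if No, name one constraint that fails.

Yes

Across: 9+8+7=24; 5+2+3=10. Down: 9+5=14; 8+2=10; 7+3=10. No digit repeats within any run.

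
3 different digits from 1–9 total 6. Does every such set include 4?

No

The only way to make 6 from 3 distinct digits is {1,2,3}, which does not contain 4.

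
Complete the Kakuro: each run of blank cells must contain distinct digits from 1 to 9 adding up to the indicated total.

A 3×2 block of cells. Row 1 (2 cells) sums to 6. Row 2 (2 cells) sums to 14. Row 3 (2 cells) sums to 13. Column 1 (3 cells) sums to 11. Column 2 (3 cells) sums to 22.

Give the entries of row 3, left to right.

The 6 across and the 22 down share only 5, so (1,2) = 5.
(1,1) = 6 − 5 = 1 completes the 6 across.
Nothing is forced directly, so branch on (2,1), whose candidates are 6 or 8. If (2,1) = 8: then (2,2) would have to be in {6} for the 14 across but in {8,9} for the 22 down — contradiction. So (2,1) = 6.
(2,2) = 14 − 6 = 8 completes the 14 across.
(3,1) = 11 − 7 = 4 completes the 11 down.
(3,2) = 13 − 4 = 9 completes the 13 across.

4 9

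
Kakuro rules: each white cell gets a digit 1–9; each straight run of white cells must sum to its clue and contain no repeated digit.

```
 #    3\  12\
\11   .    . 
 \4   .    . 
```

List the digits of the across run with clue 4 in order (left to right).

4 in 2 cells must be {1,3}; 3 in 2 cells must be {1,2}.
The 11 across and the 3 down share only 2, so R1C1 = 2.
R1C2 = 11 − 2 = 9 completes the 11 across.
R2C1 = 3 − 2 = 1 completes the 3 down.
R2C2 = 4 − 1 = 3 completes the 4 across.

1 3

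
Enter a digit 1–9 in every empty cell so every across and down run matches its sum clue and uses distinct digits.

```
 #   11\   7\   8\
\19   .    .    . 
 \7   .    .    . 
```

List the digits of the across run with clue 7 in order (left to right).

7 in 3 cells must be {1,2,4}.
Nothing is forced directly, so branch on R2C1, whose candidates are 2 or 4. If R2C1 = 4: that forces R1C1 = 7, R1C3 = 3, after which R2C3 would have to be in {1,2} for the 7 across but in {5} for the 8 down — contradiction. So R2C1 = 2.
R1C1 = 11 − 2 = 9 completes the 11 down.
Given what's placed, R2C3 must be 1 to fit the 7 across and 8 down.
R1C3 = 8 − 1 = 7 completes the 8 down.
R2C2 = 7 − 3 = 4 completes the 7 across.
R1C2 = 19 − 16 = 3 completes the 19 across.

2 4 1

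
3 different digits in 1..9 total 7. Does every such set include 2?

Yes

The only way to make 7 from 3 distinct digits is {1,2,4}, which contains 2.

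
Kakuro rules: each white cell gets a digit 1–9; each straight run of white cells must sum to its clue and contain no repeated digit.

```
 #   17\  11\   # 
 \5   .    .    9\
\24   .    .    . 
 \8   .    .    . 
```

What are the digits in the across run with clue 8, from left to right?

5, 1, 2

24 in 3 cells must be {7,8,9}.
Nothing is forced directly, so branch on R2C2, whose candidates are 7 or 8. If R2C2 = 7: that forces R2C3 = 8, R3C3 = 1, R2C1 = 9, R3C2 = 3, R1C2 = 1, after which R3C1 would have to be in {4} for the 8 across but in {1,2,3,5,6,7} for the 17 down — contradiction. So R2C2 = 8.
Given what's placed, R2C3 must be 7 to fit the 24 across and 9 down.
R3C3 = 9 − 7 = 2 completes the 9 down.
R2C1 = 24 − 15 = 9 completes the 24 across.
R3C2 = 1: the only remaining digit allowed by both the 8 across and the 11 down.
R1C2 = 11 − 9 = 2 completes the 11 down.
R3C1 = 8 − 3 = 5 completes the 8 across.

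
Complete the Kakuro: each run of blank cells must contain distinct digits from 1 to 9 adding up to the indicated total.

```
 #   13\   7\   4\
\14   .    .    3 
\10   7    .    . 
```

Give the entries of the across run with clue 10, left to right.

7 2 1

4 in 2 cells must be {1,3}.
R1C1 = 13 − 7 = 6 completes the 13 down.
R1C2 = 14 − 9 = 5 completes the 14 across.
R2C2 = 7 − 5 = 2 completes the 7 down.
R2C3 = 10 − 9 = 1 completes the 10 across.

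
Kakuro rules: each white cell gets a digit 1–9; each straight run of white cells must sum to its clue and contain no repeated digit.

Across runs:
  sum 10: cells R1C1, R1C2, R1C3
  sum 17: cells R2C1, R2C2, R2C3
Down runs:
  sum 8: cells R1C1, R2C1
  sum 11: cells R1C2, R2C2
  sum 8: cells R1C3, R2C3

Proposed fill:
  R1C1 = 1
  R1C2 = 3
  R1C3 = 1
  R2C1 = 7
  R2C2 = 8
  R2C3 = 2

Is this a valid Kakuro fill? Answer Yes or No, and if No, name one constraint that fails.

No — the down run R1C3–R2C3 sums to 3, not 8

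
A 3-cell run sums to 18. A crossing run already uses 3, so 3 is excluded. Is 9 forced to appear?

No

Counterexample: {4,6,8} sums to 18 under that restriction without using 9.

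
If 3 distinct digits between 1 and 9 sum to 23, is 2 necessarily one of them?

The only way to make 23 from 3 distinct digits is {6,8,9}, which does not contain 2.

No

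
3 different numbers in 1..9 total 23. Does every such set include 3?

The only way to make 23 from 3 distinct digits is {6,8,9}, which does not contain 3.

No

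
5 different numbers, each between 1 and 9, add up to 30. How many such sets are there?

6

5 distinct digits from 1–9 sum between 15 and 35.
Enumerating: {1,5,7,8,9}, {2,4,7,8,9}, {2,5,6,8,9}, {3,4,6,8,9}, {3,5,6,7,9}, {4,5,6,7,8}.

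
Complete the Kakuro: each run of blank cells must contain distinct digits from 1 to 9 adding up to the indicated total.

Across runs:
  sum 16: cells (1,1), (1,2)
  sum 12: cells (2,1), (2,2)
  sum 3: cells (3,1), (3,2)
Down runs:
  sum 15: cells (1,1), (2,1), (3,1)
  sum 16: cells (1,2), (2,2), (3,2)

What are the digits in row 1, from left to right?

9 7

16 in 2 cells must be {7,9}; 3 in 2 cells must be {1,2}.
Nothing is forced directly, so branch on (1,1), whose candidates are 7 or 9. If (1,1) = 7: that forces (1,2) = 9, (3,1) = 2, (3,2) = 1, after which (2,1) would have to be in {3,4,5,7,8,9} for the 12 across but in {6} for the 15 down — contradiction. So (1,1) = 9.
(1,2) = 16 − 9 = 7 completes the 16 across.
Given what's placed, (3,2) must be 1 to fit the 3 across and 16 down.
(2,2) = 16 − 8 = 8 completes the 16 down.
(3,1) = 3 − 1 = 2 completes the 3 across.
(2,1) = 12 − 8 = 4 completes the 12 across.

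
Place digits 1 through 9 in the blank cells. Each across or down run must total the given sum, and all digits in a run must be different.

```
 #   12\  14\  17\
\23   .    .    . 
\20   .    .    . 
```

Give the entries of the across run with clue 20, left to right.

23 in 3 cells must be {6,8,9}; 17 in 2 cells must be {8,9}.
Nothing is forced directly, so branch on R1C1, whose candidates are 8 or 9. If R1C1 = 8: that forces R1C3 = 9, R2C1 = 4, R2C2 = 9, after which R2C3 would have to be in {7} for the 20 across but in {8} for the 17 down — contradiction. So R1C1 = 9.
Given what's placed, R1C3 must be 8 to fit the 23 across and 17 down.
R2C1 = 12 − 9 = 3 completes the 12 down.
R2C3 = 17 − 8 = 9 completes the 17 down.
R1C2 = 23 − 17 = 6 completes the 23 across.
R2C2 = 20 − 12 = 8 completes the 20 across.

3, 8, 9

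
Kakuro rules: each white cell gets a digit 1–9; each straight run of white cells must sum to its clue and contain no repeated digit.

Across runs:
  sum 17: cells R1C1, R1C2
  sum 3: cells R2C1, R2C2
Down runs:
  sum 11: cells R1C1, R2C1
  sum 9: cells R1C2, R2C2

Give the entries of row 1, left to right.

9, 8

17 in 2 cells must be {8,9}; 3 in 2 cells must be {1,2}.
The 17 across and the 9 down share only 8, so R1C2 = 8.
The 3 across and the 11 down share only 2, so R2C1 = 2.
R2C2 = 3 − 2 = 1 completes the 3 across.
R1C1 = 17 − 8 = 9 completes the 17 across.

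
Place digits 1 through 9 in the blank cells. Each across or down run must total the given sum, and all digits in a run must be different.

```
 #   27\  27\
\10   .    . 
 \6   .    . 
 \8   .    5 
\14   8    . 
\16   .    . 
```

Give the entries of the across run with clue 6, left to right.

16 in 2 cells must be {7,9}.
R3C1 = 8 − 5 = 3 completes the 8 across.
R4C2 = 14 − 8 = 6 completes the 14 across.
No cell is forced outright now. R5C1 can only be 7 or 9 (the digits allowed by both its 16 across and its 27 down). If R5C1 = 7: that forces R1C1 = 4, after which R1C2 would have to be in {6} for the 10 across but in {1,3,4,7,8,9} for the 27 down — contradiction. So R5C1 = 9.
R5C2 = 16 − 9 = 7 completes the 16 across.
Given what's placed, R2C2 must be 1 to fit the 6 across and 27 down.
R1C2 = 27 − 19 = 8 completes the 27 down.
R2C1 = 6 − 1 = 5 completes the 6 across.

5 1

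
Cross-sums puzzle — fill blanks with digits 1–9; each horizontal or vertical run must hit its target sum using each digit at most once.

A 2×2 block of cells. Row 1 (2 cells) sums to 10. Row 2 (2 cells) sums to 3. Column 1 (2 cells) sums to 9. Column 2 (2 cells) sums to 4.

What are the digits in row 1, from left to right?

7, 3

3 in 2 cells must be {1,2}; 4 in 2 cells must be {1,3}.
The 3 across and the 4 down share only 1, so (2,2) = 1.
(1,2) = 4 − 1 = 3 completes the 4 down.
(2,1) = 3 − 1 = 2 completes the 3 across.
(1,1) = 10 − 3 = 7 completes the 10 across.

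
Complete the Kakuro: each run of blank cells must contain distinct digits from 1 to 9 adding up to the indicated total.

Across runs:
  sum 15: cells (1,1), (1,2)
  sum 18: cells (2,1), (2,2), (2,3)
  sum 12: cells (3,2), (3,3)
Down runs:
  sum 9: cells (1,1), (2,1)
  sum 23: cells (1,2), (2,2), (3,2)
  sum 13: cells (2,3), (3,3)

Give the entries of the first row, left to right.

23 in 3 cells must be {6,8,9}.
Nothing is forced directly, so branch on (3,2), whose candidates are 8 or 9. If (3,2) = 9: then (3,3) would have to be in {3} for the 12 across but in {4,5,6,7,8,9} for the 13 down — contradiction. So (3,2) = 8.
(3,3) = 12 − 8 = 4 completes the 12 across.
(2,3) = 13 − 4 = 9 completes the 13 down.
(2,2) = 6: the only remaining digit allowed by both the 18 across and the 23 down.
(1,2) = 23 − 14 = 9 completes the 23 down.
(2,1) = 18 − 15 = 3 completes the 18 across.
(1,1) = 15 − 9 = 6 completes the 15 across.

6 9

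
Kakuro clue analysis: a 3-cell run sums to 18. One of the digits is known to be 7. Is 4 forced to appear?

No

Counterexample: {2,7,9} sums to 18 under that restriction without using 4.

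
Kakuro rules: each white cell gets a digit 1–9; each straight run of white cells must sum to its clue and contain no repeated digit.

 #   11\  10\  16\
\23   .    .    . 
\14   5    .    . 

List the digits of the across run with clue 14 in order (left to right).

5 2 7

23 in 3 cells must be {6,8,9}; 16 in 2 cells must be {7,9}.
R1C1 = 11 − 5 = 6 completes the 11 down.
Given what's placed, R1C3 must be 9 to fit the 23 across and 16 down.
R2C3 = 16 − 9 = 7 completes the 16 down.
R1C2 = 23 − 15 = 8 completes the 23 across.
R2C2 = 14 − 12 = 2 completes the 14 across.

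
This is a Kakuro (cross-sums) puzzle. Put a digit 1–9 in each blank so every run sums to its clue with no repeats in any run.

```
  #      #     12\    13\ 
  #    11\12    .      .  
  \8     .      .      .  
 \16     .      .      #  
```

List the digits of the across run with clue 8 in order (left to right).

2 1 5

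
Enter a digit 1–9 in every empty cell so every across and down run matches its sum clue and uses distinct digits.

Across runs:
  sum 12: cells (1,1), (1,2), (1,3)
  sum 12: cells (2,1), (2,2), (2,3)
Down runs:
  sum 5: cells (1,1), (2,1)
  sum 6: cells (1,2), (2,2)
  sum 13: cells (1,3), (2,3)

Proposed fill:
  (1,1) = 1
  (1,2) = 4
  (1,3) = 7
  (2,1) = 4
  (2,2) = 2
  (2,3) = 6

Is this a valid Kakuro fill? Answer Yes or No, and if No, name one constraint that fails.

Yes

Across: 1+4+7=12; 4+2+6=12. Down: 1+4=5; 4+2=6; 7+6=13. No digit repeats within any run.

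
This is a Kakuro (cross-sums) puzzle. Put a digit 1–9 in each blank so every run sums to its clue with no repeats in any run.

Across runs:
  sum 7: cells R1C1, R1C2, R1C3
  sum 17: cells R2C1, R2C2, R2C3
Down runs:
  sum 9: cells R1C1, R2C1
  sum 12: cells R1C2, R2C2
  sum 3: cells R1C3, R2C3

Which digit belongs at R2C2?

7 in 3 cells must be {1,2,4}; 3 in 2 cells must be {1,2}.
The 7 across and the 12 down share only 4, so R1C2 = 4.
R2C2 = 12 − 4 = 8 completes the 12 down.
Given what's placed, R2C3 must be 2 to fit the 17 across and 3 down.
R1C3 = 3 − 2 = 1 completes the 3 down.
R2C1 = 17 − 10 = 7 completes the 17 across.
R1C1 = 7 − 5 = 2 completes the 7 across.

8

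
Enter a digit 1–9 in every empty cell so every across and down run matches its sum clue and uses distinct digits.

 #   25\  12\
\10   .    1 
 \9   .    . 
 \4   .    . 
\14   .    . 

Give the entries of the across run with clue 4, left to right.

1 3

4 in 2 cells must be {1,3}.
R1C1 = 10 − 1 = 9 completes the 10 across.
Given what's placed, R3C2 must be 3 to fit the 4 across and 12 down.
R4C2 = 6: the only remaining digit allowed by both the 14 across and the 12 down.
R2C2 = 12 − 10 = 2 completes the 12 down.
R3C1 = 4 − 3 = 1 completes the 4 across.
R4C1 = 14 − 6 = 8 completes the 14 across.
R2C1 = 9 − 2 = 7 completes the 9 across.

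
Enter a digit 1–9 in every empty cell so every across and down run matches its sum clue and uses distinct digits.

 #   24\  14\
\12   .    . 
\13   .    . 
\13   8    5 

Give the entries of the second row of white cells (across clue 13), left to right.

7 6

24 in 3 cells must be {7,8,9}.
No cell is forced outright now. R1C1 can only be 7 or 9 (the digits allowed by both its 12 across and its 24 down). If R1C1 = 7: then R1C2 would have to be in {5} for the 12 across but in {1,2,3,6,7,8} for the 14 down — contradiction. So R1C1 = 9.
R1C2 = 12 − 9 = 3 completes the 12 across.
R2C1 = 24 − 17 = 7 completes the 24 down.
R2C2 = 13 − 7 = 6 completes the 13 across.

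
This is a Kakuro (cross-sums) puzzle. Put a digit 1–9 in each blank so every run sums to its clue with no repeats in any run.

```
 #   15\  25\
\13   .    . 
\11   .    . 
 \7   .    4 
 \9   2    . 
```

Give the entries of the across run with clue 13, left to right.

4 9

R3C1 = 7 − 4 = 3 completes the 7 across.
R4C2 = 9 − 2 = 7 completes the 9 across.
Nothing is forced directly, so branch on R1C1, whose candidates are 4 or 6 or 9. If R1C1 = 6: then R1C2 would have to be in {7} for the 13 across but in {5,6,8,9} for the 25 down — contradiction. If R1C1 = 9: then R1C2 would have to be in {4} for the 13 across but in {5,6,8,9} for the 25 down — contradiction. So R1C1 = 4.
R1C2 = 13 − 4 = 9 completes the 13 across.
R2C1 = 15 − 9 = 6 completes the 15 down.
R2C2 = 11 − 6 = 5 completes the 11 across.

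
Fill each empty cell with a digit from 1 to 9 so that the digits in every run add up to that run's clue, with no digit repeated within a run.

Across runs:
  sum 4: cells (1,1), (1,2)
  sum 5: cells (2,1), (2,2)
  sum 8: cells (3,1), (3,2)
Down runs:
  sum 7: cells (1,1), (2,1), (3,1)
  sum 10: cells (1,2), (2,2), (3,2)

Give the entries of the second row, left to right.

4, 1

4 in 2 cells must be {1,3}; 7 in 3 cells must be {1,2,4}.
The 4 across and the 7 down share only 1, so (1,1) = 1.
(1,2) = 4 − 1 = 3 completes the 4 across.
Given what's placed, (3,1) must be 2 to fit the 8 across and 7 down.
(3,2) = 8 − 2 = 6 completes the 8 across.
(2,1) = 7 − 3 = 4 completes the 7 down.
(2,2) = 5 − 4 = 1 completes the 5 across.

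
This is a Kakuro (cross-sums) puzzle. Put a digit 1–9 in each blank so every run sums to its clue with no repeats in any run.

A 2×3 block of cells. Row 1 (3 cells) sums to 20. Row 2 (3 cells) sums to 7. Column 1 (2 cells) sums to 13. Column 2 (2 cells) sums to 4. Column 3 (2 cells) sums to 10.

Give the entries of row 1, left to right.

7 in 3 cells must be {1,2,4}; 4 in 2 cells must be {1,3}.
The 20 across and the 4 down share only 3, so (1,2) = 3.
The 7 across and the 13 down share only 4, so (2,1) = 4.
(2,2) = 4 − 3 = 1 completes the 4 down.
(2,3) = 7 − 5 = 2 completes the 7 across.
(1,1) = 13 − 4 = 9 completes the 13 down.
(1,3) = 20 − 12 = 8 completes the 20 across.

9 3 8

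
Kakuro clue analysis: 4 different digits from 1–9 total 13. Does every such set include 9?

Counterexample: {1,2,3,7} sums to 13 without using 9.

No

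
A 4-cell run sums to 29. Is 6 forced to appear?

No

The only way to make 29 from 4 distinct digits is {5,7,8,9}, which does not contain 6.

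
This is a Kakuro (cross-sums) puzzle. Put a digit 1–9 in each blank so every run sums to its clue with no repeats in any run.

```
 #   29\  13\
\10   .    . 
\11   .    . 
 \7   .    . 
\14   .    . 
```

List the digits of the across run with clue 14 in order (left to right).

8, 6

29 in 4 cells must be {5,7,8,9}.
Only 5 fits R3C1 under both its across sum 7 and down sum 29.
R3C2 = 7 − 5 = 2 completes the 7 across.
Given what's placed, R4C2 must be 6 to fit the 14 across and 13 down.
R2C2 = 4: the only remaining digit allowed by both the 11 across and the 13 down.
R4C1 = 14 − 6 = 8 completes the 14 across.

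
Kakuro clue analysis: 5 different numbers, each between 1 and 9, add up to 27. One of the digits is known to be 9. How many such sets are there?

8

5 distinct digits from 1–9 sum between 15 and 35.
Keeping only sets containing 9.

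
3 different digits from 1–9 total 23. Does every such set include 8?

The only way to make 23 from 3 distinct digits is {6,8,9}, which contains 8.

Yes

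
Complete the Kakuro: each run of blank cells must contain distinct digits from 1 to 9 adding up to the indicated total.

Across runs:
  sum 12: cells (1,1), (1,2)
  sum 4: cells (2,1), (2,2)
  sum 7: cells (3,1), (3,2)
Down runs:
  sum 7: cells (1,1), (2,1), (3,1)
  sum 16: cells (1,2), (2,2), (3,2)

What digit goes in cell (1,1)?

4

4 in 2 cells must be {1,3}; 7 in 3 cells must be {1,2,4}.
The 12 across and the 7 down share only 4, so (1,1) = 4.
(1,2) = 12 − 4 = 8 completes the 12 across.
Given what's placed, (2,1) must be 1 to fit the 4 across and 7 down.
(2,2) = 4 − 1 = 3 completes the 4 across.
(3,1) = 7 − 5 = 2 completes the 7 down.
(3,2) = 7 − 2 = 5 completes the 7 across.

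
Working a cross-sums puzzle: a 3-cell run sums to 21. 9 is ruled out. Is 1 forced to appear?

No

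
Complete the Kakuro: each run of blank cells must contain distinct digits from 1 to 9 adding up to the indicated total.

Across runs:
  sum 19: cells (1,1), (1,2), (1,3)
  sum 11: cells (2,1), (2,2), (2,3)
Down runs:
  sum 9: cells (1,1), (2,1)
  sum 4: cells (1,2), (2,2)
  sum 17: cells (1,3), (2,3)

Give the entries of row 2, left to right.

2 1 8

4 in 2 cells must be {1,3}; 17 in 2 cells must be {8,9}.
The 19 across and the 4 down share only 3, so (1,2) = 3.
Given what's placed, (1,3) must be 9 to fit the 19 across and 17 down.
(2,2) = 4 − 3 = 1 completes the 4 down.
(2,3) = 17 − 9 = 8 completes the 17 down.
(1,1) = 19 − 12 = 7 completes the 19 across.
(2,1) = 11 − 9 = 2 completes the 11 across.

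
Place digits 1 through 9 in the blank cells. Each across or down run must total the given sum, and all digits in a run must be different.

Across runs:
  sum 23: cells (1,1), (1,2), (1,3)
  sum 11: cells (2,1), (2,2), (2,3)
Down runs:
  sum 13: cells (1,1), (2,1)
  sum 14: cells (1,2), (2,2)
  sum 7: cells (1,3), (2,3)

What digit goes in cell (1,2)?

8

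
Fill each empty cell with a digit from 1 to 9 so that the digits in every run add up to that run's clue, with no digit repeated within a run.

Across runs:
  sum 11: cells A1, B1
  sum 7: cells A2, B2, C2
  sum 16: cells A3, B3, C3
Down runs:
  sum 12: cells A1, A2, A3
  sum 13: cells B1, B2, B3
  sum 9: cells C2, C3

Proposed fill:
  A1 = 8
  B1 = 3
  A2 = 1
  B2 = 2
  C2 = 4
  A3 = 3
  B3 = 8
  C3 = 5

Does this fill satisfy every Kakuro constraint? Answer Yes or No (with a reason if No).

Yes

Across: 8+3=11; 1+2+4=7; 3+8+5=16. Down: 8+1+3=12; 3+2+8=13; 4+5=9. No digit repeats within any run.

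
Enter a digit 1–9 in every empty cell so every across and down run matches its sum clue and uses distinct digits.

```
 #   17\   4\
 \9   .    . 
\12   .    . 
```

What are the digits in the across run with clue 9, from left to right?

8 1

17 in 2 cells must be {8,9}; 4 in 2 cells must be {1,3}.
The 9 across and the 17 down share only 8, so R1C1 = 8.
R1C2 = 9 − 8 = 1 completes the 9 across.
R2C1 = 17 − 8 = 9 completes the 17 down.
R2C2 = 12 − 9 = 3 completes the 12 across.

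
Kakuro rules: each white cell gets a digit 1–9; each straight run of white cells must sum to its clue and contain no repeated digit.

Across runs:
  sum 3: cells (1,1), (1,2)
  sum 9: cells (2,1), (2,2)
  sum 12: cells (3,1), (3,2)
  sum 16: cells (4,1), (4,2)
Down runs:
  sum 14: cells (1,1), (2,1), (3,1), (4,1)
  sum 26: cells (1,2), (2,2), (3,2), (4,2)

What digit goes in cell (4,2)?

9

3 in 2 cells must be {1,2}; 16 in 2 cells must be {7,9}.
Only 2 fits (1,2) under both its across sum 3 and down sum 26.
The 16 across and the 14 down share only 7, so (4,1) = 7.
(4,2) = 16 − 7 = 9 completes the 16 across.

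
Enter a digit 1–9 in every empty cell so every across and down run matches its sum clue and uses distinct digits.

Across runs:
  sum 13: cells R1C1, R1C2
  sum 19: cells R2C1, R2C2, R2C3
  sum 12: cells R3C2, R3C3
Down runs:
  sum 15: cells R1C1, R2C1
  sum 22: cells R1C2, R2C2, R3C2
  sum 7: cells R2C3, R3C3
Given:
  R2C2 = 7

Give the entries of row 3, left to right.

Given what's placed, R3C2 must be 9 to fit the 12 across and 22 down.
R3C3 = 12 − 9 = 3 completes the 12 across.
R1C2 = 22 − 16 = 6 completes the 22 down.
R2C3 = 7 − 3 = 4 completes the 7 down.
R1C1 = 13 − 6 = 7 completes the 13 across.
R2C1 = 19 − 11 = 8 completes the 19 across.

9 3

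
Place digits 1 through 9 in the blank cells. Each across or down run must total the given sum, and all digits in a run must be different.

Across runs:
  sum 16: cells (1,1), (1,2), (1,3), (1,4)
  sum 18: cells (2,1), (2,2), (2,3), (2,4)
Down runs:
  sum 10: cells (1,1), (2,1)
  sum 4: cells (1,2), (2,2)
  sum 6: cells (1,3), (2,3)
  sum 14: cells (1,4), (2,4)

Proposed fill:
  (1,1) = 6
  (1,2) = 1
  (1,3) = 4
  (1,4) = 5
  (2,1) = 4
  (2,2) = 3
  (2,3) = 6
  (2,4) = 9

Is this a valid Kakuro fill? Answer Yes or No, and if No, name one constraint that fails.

No — the down run (1,3)–(2,3) sums to 10, not 6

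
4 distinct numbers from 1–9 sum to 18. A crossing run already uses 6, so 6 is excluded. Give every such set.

4 distinct digits from 1–9 sum between 10 and 30.
Dropping sets that contain 6.

{1,2,7,8}; {1,3,5,9}; {1,4,5,8}; {2,3,4,9}; {2,3,5,8}; {2,4,5,7}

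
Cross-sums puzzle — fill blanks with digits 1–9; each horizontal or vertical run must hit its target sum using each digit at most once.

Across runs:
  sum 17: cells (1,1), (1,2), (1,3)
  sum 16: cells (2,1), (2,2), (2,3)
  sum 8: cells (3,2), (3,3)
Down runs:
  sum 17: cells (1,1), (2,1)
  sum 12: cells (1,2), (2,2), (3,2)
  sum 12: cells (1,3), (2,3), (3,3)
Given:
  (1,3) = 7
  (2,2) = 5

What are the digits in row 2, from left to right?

17 in 2 cells must be {8,9}.
No cell is forced outright now. (1,1) can only be 8 or 9 (the digits allowed by both its 17 across and its 17 down). If (1,1) = 8: then (1,2) would have to be in {2} for the 17 across but in {1,3,4,6} for the 12 down — contradiction. So (1,1) = 9.
(1,2) = 17 − 16 = 1 completes the 17 across.
(2,1) = 17 − 9 = 8 completes the 17 down.
(2,3) = 16 − 13 = 3 completes the 16 across.
(3,2) = 12 − 6 = 6 completes the 12 down.
(3,3) = 8 − 6 = 2 completes the 8 across.

8 5 3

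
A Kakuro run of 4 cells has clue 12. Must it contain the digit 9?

No

Counterexample: {1,2,3,6} sums to 12 without using 9.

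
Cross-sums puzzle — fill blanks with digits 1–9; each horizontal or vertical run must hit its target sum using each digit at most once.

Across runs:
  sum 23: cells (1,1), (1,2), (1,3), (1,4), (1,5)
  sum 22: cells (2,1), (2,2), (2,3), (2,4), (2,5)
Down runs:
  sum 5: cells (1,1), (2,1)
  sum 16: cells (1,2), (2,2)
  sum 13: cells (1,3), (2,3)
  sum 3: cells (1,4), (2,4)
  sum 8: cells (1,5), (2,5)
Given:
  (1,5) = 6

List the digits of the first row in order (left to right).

1, 9, 5, 2, 6

16 in 2 cells must be {7,9}; 3 in 2 cells must be {1,2}.
(2,5) = 8 − 6 = 2 completes the 8 down.
Given what's placed, (2,4) must be 1 to fit the 22 across and 3 down.
(1,4) = 3 − 1 = 2 completes the 3 down.
No cell is forced outright now. (2,1) can only be 3 or 4 (the digits allowed by both its 22 across and its 5 down). If (2,1) = 3: then (1,1) would have to be in {1,3,4,5,7,8,9} for the 23 across but in {2} for the 5 down — contradiction. So (2,1) = 4.
(1,1) = 5 − 4 = 1 completes the 5 down.
Given what's placed, (1,2) must be 9 to fit the 23 across and 16 down.
(1,3) = 23 − 18 = 5 completes the 23 across.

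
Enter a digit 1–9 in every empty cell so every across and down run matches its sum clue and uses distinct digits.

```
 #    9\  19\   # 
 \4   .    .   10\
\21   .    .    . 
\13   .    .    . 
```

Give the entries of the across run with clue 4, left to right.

1, 3

4 in 2 cells must be {1,3}.
Only 3 fits R1C2 under both its across sum 4 and down sum 19.
R1C1 = 4 − 3 = 1 completes the 4 across.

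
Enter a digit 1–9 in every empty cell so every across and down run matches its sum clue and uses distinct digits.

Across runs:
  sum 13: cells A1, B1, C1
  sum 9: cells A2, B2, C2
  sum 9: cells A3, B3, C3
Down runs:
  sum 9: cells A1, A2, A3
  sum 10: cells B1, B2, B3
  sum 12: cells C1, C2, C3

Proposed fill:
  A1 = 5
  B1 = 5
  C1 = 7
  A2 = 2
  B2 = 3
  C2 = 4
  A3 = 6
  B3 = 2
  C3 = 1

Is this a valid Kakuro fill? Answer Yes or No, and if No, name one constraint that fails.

No — the down run A1–A3 sums to 13, not 9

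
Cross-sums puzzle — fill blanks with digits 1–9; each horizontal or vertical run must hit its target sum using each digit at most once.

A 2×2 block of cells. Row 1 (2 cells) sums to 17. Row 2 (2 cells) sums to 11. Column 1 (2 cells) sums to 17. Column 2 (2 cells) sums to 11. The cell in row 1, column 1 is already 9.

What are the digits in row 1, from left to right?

17 in 2 cells must be {8,9}.
(1,2) = 17 − 9 = 8 completes the 17 across.
(2,1) = 17 − 9 = 8 completes the 17 down.
(2,2) = 11 − 8 = 3 completes the 11 across.

9 8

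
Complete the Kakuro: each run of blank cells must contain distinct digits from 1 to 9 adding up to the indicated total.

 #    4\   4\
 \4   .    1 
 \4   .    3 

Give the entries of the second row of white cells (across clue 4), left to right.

1 3

4 in 2 cells must be {1,3}.
R1C1 = 4 − 1 = 3 completes the 4 across.
R2C1 = 4 − 3 = 1 completes the 4 across.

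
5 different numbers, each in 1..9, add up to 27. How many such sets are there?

11

5 distinct digits from 1–9 sum between 15 and 35.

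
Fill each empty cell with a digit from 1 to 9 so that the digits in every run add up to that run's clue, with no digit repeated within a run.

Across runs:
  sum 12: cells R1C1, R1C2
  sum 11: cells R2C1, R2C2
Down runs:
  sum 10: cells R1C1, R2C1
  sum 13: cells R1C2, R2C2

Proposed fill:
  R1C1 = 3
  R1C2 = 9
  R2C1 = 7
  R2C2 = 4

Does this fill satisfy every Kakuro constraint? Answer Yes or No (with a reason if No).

Yes

Across: 3+9=12; 7+4=11. Down: 3+7=10; 9+4=13. No digit repeats within any run.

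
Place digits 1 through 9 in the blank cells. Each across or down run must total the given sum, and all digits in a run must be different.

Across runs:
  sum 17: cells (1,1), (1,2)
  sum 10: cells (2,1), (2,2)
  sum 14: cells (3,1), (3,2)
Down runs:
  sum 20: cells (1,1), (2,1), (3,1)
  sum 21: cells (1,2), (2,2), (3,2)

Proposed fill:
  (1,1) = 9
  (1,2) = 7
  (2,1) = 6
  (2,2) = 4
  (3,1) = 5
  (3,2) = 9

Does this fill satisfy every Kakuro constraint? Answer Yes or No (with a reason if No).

No — the across run (1,1)–(1,2) sums to 16, not 17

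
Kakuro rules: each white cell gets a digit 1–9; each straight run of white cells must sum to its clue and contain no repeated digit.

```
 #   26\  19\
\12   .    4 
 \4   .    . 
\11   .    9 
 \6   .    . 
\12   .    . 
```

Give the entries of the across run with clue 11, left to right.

2, 9

4 in 2 cells must be {1,3}.
R1C1 = 12 − 4 = 8 completes the 12 across.
R3C1 = 11 − 9 = 2 completes the 11 across.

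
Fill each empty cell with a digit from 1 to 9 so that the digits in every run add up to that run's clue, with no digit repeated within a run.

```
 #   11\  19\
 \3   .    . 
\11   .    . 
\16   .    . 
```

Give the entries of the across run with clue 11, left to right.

3, 8

3 in 2 cells must be {1,2}; 16 in 2 cells must be {7,9}.
The 3 across and the 19 down share only 2, so R1C2 = 2.
The 16 across and the 11 down share only 7, so R3C1 = 7.
R3C2 = 16 − 7 = 9 completes the 16 across.
R1C1 = 3 − 2 = 1 completes the 3 across.
R2C1 = 11 − 8 = 3 completes the 11 down.
R2C2 = 11 − 3 = 8 completes the 11 across.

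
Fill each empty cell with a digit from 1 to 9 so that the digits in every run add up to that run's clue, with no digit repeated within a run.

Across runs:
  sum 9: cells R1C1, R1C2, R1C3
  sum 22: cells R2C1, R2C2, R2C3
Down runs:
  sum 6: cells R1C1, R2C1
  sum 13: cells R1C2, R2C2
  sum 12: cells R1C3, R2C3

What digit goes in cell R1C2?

5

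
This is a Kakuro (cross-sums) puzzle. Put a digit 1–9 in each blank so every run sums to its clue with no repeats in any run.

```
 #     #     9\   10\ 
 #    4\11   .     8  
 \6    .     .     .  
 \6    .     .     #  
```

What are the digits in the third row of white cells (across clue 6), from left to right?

1 5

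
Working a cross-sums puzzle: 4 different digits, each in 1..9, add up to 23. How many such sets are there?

9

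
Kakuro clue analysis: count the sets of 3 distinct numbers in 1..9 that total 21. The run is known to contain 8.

2

3 distinct digits from 1–9 sum between 6 and 24.
Keeping only sets containing 8.
Enumerating: {4,8,9}, {6,7,8}.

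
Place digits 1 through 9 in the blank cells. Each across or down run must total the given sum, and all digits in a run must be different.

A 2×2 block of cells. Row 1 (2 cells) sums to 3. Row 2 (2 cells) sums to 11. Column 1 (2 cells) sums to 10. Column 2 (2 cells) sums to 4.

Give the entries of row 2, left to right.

3 in 2 cells must be {1,2}; 4 in 2 cells must be {1,3}.
The 3 across and the 4 down share only 1, so (1,2) = 1.
(2,2) = 4 − 1 = 3 completes the 4 down.
(1,1) = 3 − 1 = 2 completes the 3 across.
(2,1) = 11 − 3 = 8 completes the 11 across.

8, 3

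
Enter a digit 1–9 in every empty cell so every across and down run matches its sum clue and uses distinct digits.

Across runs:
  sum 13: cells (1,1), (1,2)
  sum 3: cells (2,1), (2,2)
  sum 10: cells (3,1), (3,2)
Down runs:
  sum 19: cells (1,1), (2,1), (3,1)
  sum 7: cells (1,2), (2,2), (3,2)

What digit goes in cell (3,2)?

2

3 in 2 cells must be {1,2}; 7 in 3 cells must be {1,2,4}.
The 13 across and the 7 down share only 4, so (1,2) = 4.
The 3 across and the 19 down share only 2, so (2,1) = 2.
(2,2) = 3 − 2 = 1 completes the 3 across.
(3,2) = 7 − 5 = 2 completes the 7 down.
(1,1) = 13 − 4 = 9 completes the 13 across.
(3,1) = 10 − 2 = 8 completes the 10 across.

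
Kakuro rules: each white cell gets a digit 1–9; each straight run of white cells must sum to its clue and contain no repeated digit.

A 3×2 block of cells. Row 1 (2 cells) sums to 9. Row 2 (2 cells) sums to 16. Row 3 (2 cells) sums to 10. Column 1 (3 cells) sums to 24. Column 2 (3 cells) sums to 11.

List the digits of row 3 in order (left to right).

7 3

16 in 2 cells must be {7,9}; 24 in 3 cells must be {7,8,9}.
The 16 across and the 11 down share only 7, so (2,2) = 7.
(2,1) = 16 − 7 = 9 completes the 16 across.
Nothing is forced directly, so branch on (1,1), whose candidates are 7 or 8. If (1,1) = 7: then (1,2) would have to be in {2} for the 9 across but in {1,3} for the 11 down — contradiction. So (1,1) = 8.
(1,2) = 9 − 8 = 1 completes the 9 across.
(3,1) = 24 − 17 = 7 completes the 24 down.
(3,2) = 10 − 7 = 3 completes the 10 across.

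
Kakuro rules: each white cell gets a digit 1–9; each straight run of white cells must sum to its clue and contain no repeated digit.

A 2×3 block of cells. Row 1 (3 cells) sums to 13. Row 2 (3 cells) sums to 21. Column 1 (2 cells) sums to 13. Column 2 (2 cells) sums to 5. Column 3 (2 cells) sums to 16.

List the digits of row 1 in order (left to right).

16 in 2 cells must be {7,9}.
The 21 across and the 5 down share only 4, so (2,2) = 4.
Given what's placed, (2,3) must be 9 to fit the 21 across and 16 down.
(1,2) = 5 − 4 = 1 completes the 5 down.
(1,3) = 16 − 9 = 7 completes the 16 down.
(2,1) = 21 − 13 = 8 completes the 21 across.
(1,1) = 13 − 8 = 5 completes the 13 across.

5 1 7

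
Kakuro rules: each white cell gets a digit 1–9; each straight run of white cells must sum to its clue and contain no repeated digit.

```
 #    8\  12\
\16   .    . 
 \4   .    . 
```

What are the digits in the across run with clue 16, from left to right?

7, 9

16 in 2 cells must be {7,9}; 4 in 2 cells must be {1,3}.
The 16 across and the 8 down share only 7, so R1C1 = 7.
R1C2 = 16 − 7 = 9 completes the 16 across.
R2C1 = 8 − 7 = 1 completes the 8 down.
R2C2 = 4 − 1 = 3 completes the 4 across.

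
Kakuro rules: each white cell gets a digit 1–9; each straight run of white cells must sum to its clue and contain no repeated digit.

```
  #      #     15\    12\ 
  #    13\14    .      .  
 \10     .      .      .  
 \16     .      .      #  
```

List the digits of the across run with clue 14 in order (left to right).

5, 9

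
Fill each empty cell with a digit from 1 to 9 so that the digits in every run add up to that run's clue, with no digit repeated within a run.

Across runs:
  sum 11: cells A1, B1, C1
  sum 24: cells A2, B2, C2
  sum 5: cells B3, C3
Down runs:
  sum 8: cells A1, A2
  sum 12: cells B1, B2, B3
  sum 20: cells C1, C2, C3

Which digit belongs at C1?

7

24 in 3 cells must be {7,8,9}.
Only 7 fits A2 under both its across sum 24 and down sum 8.
A1 = 8 − 7 = 1 completes the 8 down.
Nothing is forced directly, so branch on B2, whose candidates are 8 or 9. If B2 = 9: that forces B1 = 2, C1 = 8, after which C2 would have to be in {8} for the 24 across but in {3,5,7,9} for the 20 down — contradiction. So B2 = 8.
B1 = 3: the only remaining digit allowed by both the 11 across and the 12 down.
C1 = 11 − 4 = 7 completes the 11 across.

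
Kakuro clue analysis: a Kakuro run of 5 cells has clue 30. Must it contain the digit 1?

No

Counterexample: {2,4,7,8,9} sums to 30 without using 1.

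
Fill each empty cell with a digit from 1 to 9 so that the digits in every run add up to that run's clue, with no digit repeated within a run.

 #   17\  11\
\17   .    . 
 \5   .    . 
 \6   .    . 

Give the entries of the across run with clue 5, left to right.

17 in 2 cells must be {8,9}.
The 17 across and the 11 down share only 8, so R1C2 = 8.
R1C1 = 17 − 8 = 9 completes the 17 across.
Nothing is forced directly, so branch on R2C2, whose candidates are 1 or 2. If R2C2 = 1: then R2C1 would have to be in {4} for the 5 across but in {1,2,3,5,6,7} for the 17 down — contradiction. So R2C2 = 2.
R2C1 = 5 − 2 = 3 completes the 5 across.
R3C1 = 17 − 12 = 5 completes the 17 down.
R3C2 = 6 − 5 = 1 completes the 6 across.

3, 2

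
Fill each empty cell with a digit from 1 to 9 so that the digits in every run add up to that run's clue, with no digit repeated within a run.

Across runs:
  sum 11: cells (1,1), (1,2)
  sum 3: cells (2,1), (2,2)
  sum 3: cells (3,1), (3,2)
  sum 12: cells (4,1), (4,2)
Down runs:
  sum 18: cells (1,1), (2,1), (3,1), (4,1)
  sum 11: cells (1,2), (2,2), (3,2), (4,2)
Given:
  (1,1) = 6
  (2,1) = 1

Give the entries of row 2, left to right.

3 in 2 cells must be {1,2}; 11 in 4 cells must be {1,2,3,5}.
(1,2) = 11 − 6 = 5 completes the 11 across.
(2,2) = 3 − 1 = 2 completes the 3 across.
Given what's placed, (3,1) must be 2 to fit the 3 across and 18 down.
(3,2) = 3 − 2 = 1 completes the 3 across.
(4,1) = 18 − 9 = 9 completes the 18 down.
(4,2) = 12 − 9 = 3 completes the 12 across.

1, 2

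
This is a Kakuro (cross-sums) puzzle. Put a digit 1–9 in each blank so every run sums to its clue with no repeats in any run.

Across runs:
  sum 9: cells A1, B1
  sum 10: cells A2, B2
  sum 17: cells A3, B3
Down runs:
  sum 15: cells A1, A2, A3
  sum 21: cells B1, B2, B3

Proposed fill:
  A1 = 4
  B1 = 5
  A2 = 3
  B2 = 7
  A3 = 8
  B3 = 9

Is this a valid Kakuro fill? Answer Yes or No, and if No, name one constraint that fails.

Yes

Across: 4+5=9; 3+7=10; 8+9=17. Down: 4+3+8=15; 5+7+9=21. No digit repeats within any run.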